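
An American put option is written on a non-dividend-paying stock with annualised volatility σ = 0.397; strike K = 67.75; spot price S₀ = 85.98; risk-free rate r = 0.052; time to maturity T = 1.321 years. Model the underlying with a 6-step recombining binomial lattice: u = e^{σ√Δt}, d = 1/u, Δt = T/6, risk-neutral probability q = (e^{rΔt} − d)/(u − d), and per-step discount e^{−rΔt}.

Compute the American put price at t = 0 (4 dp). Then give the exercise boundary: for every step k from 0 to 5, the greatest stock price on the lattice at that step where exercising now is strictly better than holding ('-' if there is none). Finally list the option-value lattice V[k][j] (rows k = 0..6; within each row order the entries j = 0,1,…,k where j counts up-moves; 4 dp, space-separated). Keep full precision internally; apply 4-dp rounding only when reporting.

price = 5.5427
boundary = - - - - 40.8128 49.1696
tree:
5.5427
8.6582 2.3569
13.1483 4.0827 0.5752
19.2639 6.9485 1.1281 0.0000
26.9372 11.5509 2.2127 0.0000 0.0000
33.8737 18.5804 4.3400 0.0000 0.0000 0.0000
39.6313 26.9372 8.5125 0.0000 0.0000 0.0000 0.0000

params: Δt=0.22017 u=1.20476 d=0.83004 q=0.48429 e^(-rΔt)=0.98862
t_6 payoffs: 39.6313 26.9372 8.5125 0.0000 0.0000 0.0000 0.0000
t_5: node(5,0) S=33.8763 payoff=33.8737 vs cont=33.1025 → 33.8737 [stop]  node(5,1) S=49.1696 payoff=18.5804 vs cont=17.8092 → 18.5804 [stop]  node(5,2) S=71.3669 payoff=0.0000 vs cont=4.3400 → 4.3400 [wait]  node(5,3) S=103.5852 payoff=0.0000 vs cont=0.0000 → 0.0000 [wait]  node(5,4) S=150.3483 payoff=0.0000 vs cont=0.0000 → 0.0000 [wait]  node(5,5) S=218.2224 payoff=0.0000 vs cont=0.0000 → 0.0000 [wait]  ⇒ S*(5)=49.1696
t_4: node(4,0) S=40.8128 payoff=26.9372 vs cont=26.1660 → 26.9372 [stop]  node(4,1) S=59.2375 payoff=8.5125 vs cont=11.5509 → 11.5509 [wait]  node(4,2) S=85.9800 payoff=0.0000 vs cont=2.2127 → 2.2127 [wait]  node(4,3) S=124.7953 payoff=0.0000 vs cont=0.0000 → 0.0000 [wait]  node(4,4) S=181.1336 payoff=0.0000 vs cont=0.0000 → 0.0000 [wait]  ⇒ S*(4)=40.8128
t_3: node(3,0) S=49.1696 payoff=18.5804 vs cont=19.2639 → 19.2639 [wait]  node(3,1) S=71.3669 payoff=0.0000 vs cont=6.9485 → 6.9485 [wait]  node(3,2) S=103.5852 payoff=0.0000 vs cont=1.1281 → 1.1281 [wait]  node(3,3) S=150.3483 payoff=0.0000 vs cont=0.0000 → 0.0000 [wait]  ⇒ S*(3)=-
t_2: node(2,0) S=59.2375 payoff=8.5125 vs cont=13.1483 → 13.1483 [wait]  node(2,1) S=85.9800 payoff=0.0000 vs cont=4.0827 → 4.0827 [wait]  node(2,2) S=124.7953 payoff=0.0000 vs cont=0.5752 → 0.5752 [wait]  ⇒ S*(2)=-
t_1: node(1,0) S=71.3669 payoff=0.0000 vs cont=8.6582 → 8.6582 [wait]  node(1,1) S=103.5852 payoff=0.0000 vs cont=2.3569 → 2.3569 [wait]  ⇒ S*(1)=-
t_0: node(0,0) S=85.9800 payoff=0.0000 vs cont=5.5427 → 5.5427 [wait]  ⇒ S*(0)=-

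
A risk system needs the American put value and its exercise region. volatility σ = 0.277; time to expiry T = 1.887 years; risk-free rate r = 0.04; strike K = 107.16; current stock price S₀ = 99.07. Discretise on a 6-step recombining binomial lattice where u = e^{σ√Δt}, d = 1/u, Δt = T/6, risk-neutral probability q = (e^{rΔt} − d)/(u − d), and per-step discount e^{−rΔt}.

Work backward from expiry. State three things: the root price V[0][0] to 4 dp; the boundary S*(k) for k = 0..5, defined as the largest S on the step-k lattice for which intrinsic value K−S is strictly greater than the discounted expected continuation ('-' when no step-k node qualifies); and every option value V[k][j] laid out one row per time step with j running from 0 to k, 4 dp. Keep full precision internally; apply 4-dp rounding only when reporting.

Δt=0.31450  u=1.16806  d=0.85612  q=0.50183  discount=0.98750
step 6 (expiry): payoffs max(K−S,0) = 68.1518 53.9388 34.5472 8.0900 0.0000 0.0000 0.0000
step 5: (k=5,j=0): S=45.5638, (K−S)⁺=61.5962, hold=60.2565 ⇒ V=61.5962 exercise | (k=5,j=1): S=62.1655, (K−S)⁺=44.9945, hold=43.6549 ⇒ V=44.9945 exercise | (k=5,j=2): S=84.8160, (K−S)⁺=22.3440, hold=21.0044 ⇒ V=22.3440 exercise | (k=5,j=3): S=115.7195, (K−S)⁺=0.0000, hold=3.9798 ⇒ V=3.9798 continue | (k=5,j=4): S=157.8830, (K−S)⁺=0.0000, hold=0.0000 ⇒ V=0.0000 continue | (k=5,j=5): S=215.4091, (K−S)⁺=0.0000, hold=0.0000 ⇒ V=0.0000 continue  boundary S*=84.8160
step 4: (k=4,j=0): S=53.2212, (K−S)⁺=53.9388, hold=52.5992 ⇒ V=53.9388 exercise | (k=4,j=1): S=72.6128, (K−S)⁺=34.5472, hold=33.2075 ⇒ V=34.5472 exercise | (k=4,j=2): S=99.0700, (K−S)⁺=8.0900, hold=12.9643 ⇒ V=12.9643 continue | (k=4,j=3): S=135.1671, (K−S)⁺=0.0000, hold=1.9579 ⇒ V=1.9579 continue | (k=4,j=4): S=184.4164, (K−S)⁺=0.0000, hold=0.0000 ⇒ V=0.0000 continue  boundary S*=72.6128
step 3: (k=3,j=0): S=62.1655, (K−S)⁺=44.9945, hold=43.6549 ⇒ V=44.9945 exercise | (k=3,j=1): S=84.8160, (K−S)⁺=22.3440, hold=23.4198 ⇒ V=23.4198 continue | (k=3,j=2): S=115.7195, (K−S)⁺=0.0000, hold=7.3480 ⇒ V=7.3480 continue | (k=3,j=3): S=157.8830, (K−S)⁺=0.0000, hold=0.9632 ⇒ V=0.9632 continue  boundary S*=62.1655
step 2: (k=2,j=0): S=72.6128, (K−S)⁺=34.5472, hold=33.7407 ⇒ V=34.5472 exercise | (k=2,j=1): S=99.0700, (K−S)⁺=8.0900, hold=15.1626 ⇒ V=15.1626 continue | (k=2,j=2): S=135.1671, (K−S)⁺=0.0000, hold=4.0921 ⇒ V=4.0921 continue  boundary S*=72.6128
step 1: (k=1,j=0): S=84.8160, (K−S)⁺=22.3440, hold=24.5092 ⇒ V=24.5092 continue | (k=1,j=1): S=115.7195, (K−S)⁺=0.0000, hold=9.4870 ⇒ V=9.4870 continue  boundary S*=-
step 0: (k=0,j=0): S=99.0700, (K−S)⁺=8.0900, hold=16.7585 ⇒ V=16.7585 continue  boundary S*=-

price = 16.7585
boundary = - - 72.6128 62.1655 72.6128 84.8160
tree:
16.7585
24.5092 9.4870
34.5472 15.1626 4.0921
44.9945 23.4198 7.3480 0.9632
53.9388 34.5472 12.9643 1.9579 0.0000
61.5962 44.9945 22.3440 3.9798 0.0000 0.0000
68.1518 53.9388 34.5472 8.0900 0.0000 0.0000 0.0000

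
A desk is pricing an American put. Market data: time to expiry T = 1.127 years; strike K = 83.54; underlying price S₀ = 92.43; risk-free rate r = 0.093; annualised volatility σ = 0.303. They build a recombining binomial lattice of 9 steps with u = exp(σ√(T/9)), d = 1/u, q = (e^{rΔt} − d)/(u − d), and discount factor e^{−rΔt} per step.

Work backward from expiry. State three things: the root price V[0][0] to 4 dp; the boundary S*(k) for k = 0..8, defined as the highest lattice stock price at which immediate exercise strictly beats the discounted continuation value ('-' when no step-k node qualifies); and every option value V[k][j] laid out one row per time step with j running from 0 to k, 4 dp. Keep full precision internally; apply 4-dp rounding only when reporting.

Δt=0.12522  u=1.11318  d=0.89833  q=0.52774  discount=0.98842
step 9 (expiry): payoffs max(K−S,0) = 48.3256 39.9033 29.4666 16.5337 0.5077 0.0000 0.0000 0.0000 0.0000 0.0000
step 8: (k=8,j=0): S=39.2000, (K−S)⁺=44.3400, hold=43.3728 ⇒ V=44.3400 exercise | (k=8,j=1): S=48.5756, (K−S)⁺=34.9644, hold=33.9972 ⇒ V=34.9644 exercise | (k=8,j=2): S=60.1935, (K−S)⁺=23.3465, hold=22.3793 ⇒ V=23.3465 exercise | (k=8,j=3): S=74.5901, (K−S)⁺=8.9499, hold=7.9827 ⇒ V=8.9499 exercise | (k=8,j=4): S=92.4300, (K−S)⁺=0.0000, hold=0.2370 ⇒ V=0.2370 continue | (k=8,j=5): S=114.5367, (K−S)⁺=0.0000, hold=0.0000 ⇒ V=0.0000 continue | (k=8,j=6): S=141.9307, (K−S)⁺=0.0000, hold=0.0000 ⇒ V=0.0000 continue | (k=8,j=7): S=175.8766, (K−S)⁺=0.0000, hold=0.0000 ⇒ V=0.0000 continue | (k=8,j=8): S=217.9415, (K−S)⁺=0.0000, hold=0.0000 ⇒ V=0.0000 continue  boundary S*=74.5901
step 7: (k=7,j=0): S=43.6367, (K−S)⁺=39.9033, hold=38.9361 ⇒ V=39.9033 exercise | (k=7,j=1): S=54.0734, (K−S)⁺=29.4666, hold=28.4994 ⇒ V=29.4666 exercise | (k=7,j=2): S=67.0063, (K−S)⁺=16.5337, hold=15.5665 ⇒ V=16.5337 exercise | (k=7,j=3): S=83.0323, (K−S)⁺=0.5077, hold=4.3014 ⇒ V=4.3014 continue | (k=7,j=4): S=102.8913, (K−S)⁺=0.0000, hold=0.1106 ⇒ V=0.1106 continue | (k=7,j=5): S=127.5001, (K−S)⁺=0.0000, hold=0.0000 ⇒ V=0.0000 continue | (k=7,j=6): S=157.9946, (K−S)⁺=0.0000, hold=0.0000 ⇒ V=0.0000 continue | (k=7,j=7): S=195.7826, (K−S)⁺=0.0000, hold=0.0000 ⇒ V=0.0000 continue  boundary S*=67.0063
step 6: (k=6,j=0): S=48.5756, (K−S)⁺=34.9644, hold=33.9972 ⇒ V=34.9644 exercise | (k=6,j=1): S=60.1935, (K−S)⁺=23.3465, hold=22.3793 ⇒ V=23.3465 exercise | (k=6,j=2): S=74.5901, (K−S)⁺=8.9499, hold=9.9615 ⇒ V=9.9615 continue | (k=6,j=3): S=92.4300, (K−S)⁺=0.0000, hold=2.0655 ⇒ V=2.0655 continue | (k=6,j=4): S=114.5367, (K−S)⁺=0.0000, hold=0.0516 ⇒ V=0.0516 continue | (k=6,j=5): S=141.9307, (K−S)⁺=0.0000, hold=0.0000 ⇒ V=0.0000 continue | (k=6,j=6): S=175.8766, (K−S)⁺=0.0000, hold=0.0000 ⇒ V=0.0000 continue  boundary S*=60.1935
step 5: (k=5,j=0): S=54.0734, (K−S)⁺=29.4666, hold=28.4994 ⇒ V=29.4666 exercise | (k=5,j=1): S=67.0063, (K−S)⁺=16.5337, hold=16.0942 ⇒ V=16.5337 exercise | (k=5,j=2): S=83.0323, (K−S)⁺=0.5077, hold=5.7274 ⇒ V=5.7274 continue | (k=5,j=3): S=102.8913, (K−S)⁺=0.0000, hold=0.9911 ⇒ V=0.9911 continue | (k=5,j=4): S=127.5001, (K−S)⁺=0.0000, hold=0.0241 ⇒ V=0.0241 continue | (k=5,j=5): S=157.9946, (K−S)⁺=0.0000, hold=0.0000 ⇒ V=0.0000 continue  boundary S*=67.0063
step 4: (k=4,j=0): S=60.1935, (K−S)⁺=23.3465, hold=22.3793 ⇒ V=23.3465 exercise | (k=4,j=1): S=74.5901, (K−S)⁺=8.9499, hold=10.7054 ⇒ V=10.7054 continue | (k=4,j=2): S=92.4300, (K−S)⁺=0.0000, hold=3.1905 ⇒ V=3.1905 continue | (k=4,j=3): S=114.5367, (K−S)⁺=0.0000, hold=0.4752 ⇒ V=0.4752 continue | (k=4,j=4): S=141.9307, (K−S)⁺=0.0000, hold=0.0113 ⇒ V=0.0113 continue  boundary S*=60.1935
step 3: (k=3,j=0): S=67.0063, (K−S)⁺=16.5337, hold=16.4822 ⇒ V=16.5337 exercise | (k=3,j=1): S=83.0323, (K−S)⁺=0.5077, hold=6.6615 ⇒ V=6.6615 continue | (k=3,j=2): S=102.8913, (K−S)⁺=0.0000, hold=1.7372 ⇒ V=1.7372 continue | (k=3,j=3): S=127.5001, (K−S)⁺=0.0000, hold=0.2277 ⇒ V=0.2277 continue  boundary S*=67.0063
step 2: (k=2,j=0): S=74.5901, (K−S)⁺=8.9499, hold=11.1927 ⇒ V=11.1927 continue | (k=2,j=1): S=92.4300, (K−S)⁺=0.0000, hold=4.0157 ⇒ V=4.0157 continue | (k=2,j=2): S=114.5367, (K−S)⁺=0.0000, hold=0.9297 ⇒ V=0.9297 continue  boundary S*=-
step 1: (k=1,j=0): S=83.0323, (K−S)⁺=0.5077, hold=7.3194 ⇒ V=7.3194 continue | (k=1,j=1): S=102.8913, (K−S)⁺=0.0000, hold=2.3595 ⇒ V=2.3595 continue  boundary S*=-
step 0: (k=0,j=0): S=92.4300, (K−S)⁺=0.0000, hold=4.6474 ⇒ V=4.6474 continue  boundary S*=-

price = 4.6474
boundary = - - - 67.0063 60.1935 67.0063 60.1935 67.0063 74.5901
tree:
4.6474
7.3194 2.3595
11.1927 4.0157 0.9297
16.5337 6.6615 1.7372 0.2277
23.3465 10.7054 3.1905 0.4752 0.0113
29.4666 16.5337 5.7274 0.9911 0.0241 0.0000
34.9644 23.3465 9.9615 2.0655 0.0516 0.0000 0.0000
39.9033 29.4666 16.5337 4.3014 0.1106 0.0000 0.0000 0.0000
44.3400 34.9644 23.3465 8.9499 0.2370 0.0000 0.0000 0.0000 0.0000
48.3256 39.9033 29.4666 16.5337 0.5077 0.0000 0.0000 0.0000 0.0000 0.0000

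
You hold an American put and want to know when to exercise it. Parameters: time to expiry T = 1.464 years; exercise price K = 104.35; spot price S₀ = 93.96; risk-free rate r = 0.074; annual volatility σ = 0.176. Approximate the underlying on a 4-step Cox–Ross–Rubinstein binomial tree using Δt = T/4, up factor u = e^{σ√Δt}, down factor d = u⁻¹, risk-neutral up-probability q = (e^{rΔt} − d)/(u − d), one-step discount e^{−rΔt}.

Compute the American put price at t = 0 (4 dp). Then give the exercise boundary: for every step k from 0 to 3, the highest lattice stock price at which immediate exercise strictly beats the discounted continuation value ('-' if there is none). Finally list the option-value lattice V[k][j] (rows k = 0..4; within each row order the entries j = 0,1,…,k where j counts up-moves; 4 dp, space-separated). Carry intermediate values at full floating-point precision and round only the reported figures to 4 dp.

price = 10.5924
boundary = - 84.4697 93.9600 84.4697
tree:
10.5924
19.8803 4.9371
28.4121 10.3900 1.5584
36.0821 19.8803 4.0239 0.0000
42.9774 28.4121 10.3900 0.0000 0.0000

Δt=0.36600, u=1.11235, d=0.89900, q=0.60208, disc=e^(-rΔt)=0.97328
k=4 terminal: V=max(K-S,0) → 42.9774 28.4121 10.3900 0.0000 0.0000
k=3: j=0 S=68.2679 intr=36.0821 cont=33.2938 V=36.0821[EX]; j=1 S=84.4697 intr=19.8803 cont=17.0920 V=19.8803[EX]; j=2 S=104.5166 intr=0.0000 cont=4.0239 V=4.0239[hold]; j=3 S=129.3211 intr=0.0000 cont=0.0000 V=0.0000[hold]  S*(3)=84.4697
k=2: j=0 S=75.9379 intr=28.4121 cont=25.6238 V=28.4121[EX]; j=1 S=93.9600 intr=10.3900 cont=10.0573 V=10.3900[EX]; j=2 S=116.2592 intr=0.0000 cont=1.5584 V=1.5584[hold]  S*(2)=93.9600
k=1: j=0 S=84.4697 intr=19.8803 cont=17.0920 V=19.8803[EX]; j=1 S=104.5166 intr=0.0000 cont=4.9371 V=4.9371[hold]  S*(1)=84.4697
k=0: j=0 S=93.9600 intr=10.3900 cont=10.5924 V=10.5924[hold]  S*(0)=-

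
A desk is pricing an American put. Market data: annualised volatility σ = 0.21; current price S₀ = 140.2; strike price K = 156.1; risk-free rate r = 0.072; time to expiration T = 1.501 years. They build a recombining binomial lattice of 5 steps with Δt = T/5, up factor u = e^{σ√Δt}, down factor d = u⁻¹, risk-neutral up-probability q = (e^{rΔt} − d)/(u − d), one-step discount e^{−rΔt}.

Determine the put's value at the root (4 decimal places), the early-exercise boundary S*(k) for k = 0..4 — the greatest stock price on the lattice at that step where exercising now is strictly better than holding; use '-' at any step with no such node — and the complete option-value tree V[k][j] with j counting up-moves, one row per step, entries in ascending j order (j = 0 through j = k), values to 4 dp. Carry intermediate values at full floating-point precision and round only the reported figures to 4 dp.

price = 18.0957
boundary = - 124.9620 111.3802 124.9620 140.2000
tree:
18.0957
31.1380 8.7940
44.7198 16.9652 2.8681
56.8254 31.1380 6.7529 0.0000
67.6153 44.7198 15.9000 0.0000 0.0000
77.2325 56.8254 31.1380 0.0000 0.0000 0.0000

Δt=0.30020  u=1.12194  d=0.89131  q=0.56601  discount=0.97862
step 5 (expiry): payoffs max(K−S,0) = 77.2325 56.8254 31.1380 0.0000 0.0000 0.0000
step 4: (k=4,j=0): S=88.4847, (K−S)⁺=67.6153, hold=64.2775 ⇒ V=67.6153 exercise | (k=4,j=1): S=111.3802, (K−S)⁺=44.7198, hold=41.3820 ⇒ V=44.7198 exercise | (k=4,j=2): S=140.2000, (K−S)⁺=15.9000, hold=13.2247 ⇒ V=15.9000 exercise | (k=4,j=3): S=176.4769, (K−S)⁺=0.0000, hold=0.0000 ⇒ V=0.0000 continue | (k=4,j=4): S=222.1405, (K−S)⁺=0.0000, hold=0.0000 ⇒ V=0.0000 continue  boundary S*=140.2000
step 3: (k=3,j=0): S=99.2746, (K−S)⁺=56.8254, hold=53.4876 ⇒ V=56.8254 exercise | (k=3,j=1): S=124.9620, (K−S)⁺=31.1380, hold=27.8002 ⇒ V=31.1380 exercise | (k=3,j=2): S=157.2961, (K−S)⁺=0.0000, hold=6.7529 ⇒ V=6.7529 continue | (k=3,j=3): S=197.9967, (K−S)⁺=0.0000, hold=0.0000 ⇒ V=0.0000 continue  boundary S*=124.9620
step 2: (k=2,j=0): S=111.3802, (K−S)⁺=44.7198, hold=41.3820 ⇒ V=44.7198 exercise | (k=2,j=1): S=140.2000, (K−S)⁺=15.9000, hold=16.9652 ⇒ V=16.9652 continue | (k=2,j=2): S=176.4769, (K−S)⁺=0.0000, hold=2.8681 ⇒ V=2.8681 continue  boundary S*=111.3802
step 1: (k=1,j=0): S=124.9620, (K−S)⁺=31.1380, hold=28.3902 ⇒ V=31.1380 exercise | (k=1,j=1): S=157.2961, (K−S)⁺=0.0000, hold=8.7940 ⇒ V=8.7940 continue  boundary S*=124.9620
step 0: (k=0,j=0): S=140.2000, (K−S)⁺=15.9000, hold=18.0957 ⇒ V=18.0957 continue  boundary S*=-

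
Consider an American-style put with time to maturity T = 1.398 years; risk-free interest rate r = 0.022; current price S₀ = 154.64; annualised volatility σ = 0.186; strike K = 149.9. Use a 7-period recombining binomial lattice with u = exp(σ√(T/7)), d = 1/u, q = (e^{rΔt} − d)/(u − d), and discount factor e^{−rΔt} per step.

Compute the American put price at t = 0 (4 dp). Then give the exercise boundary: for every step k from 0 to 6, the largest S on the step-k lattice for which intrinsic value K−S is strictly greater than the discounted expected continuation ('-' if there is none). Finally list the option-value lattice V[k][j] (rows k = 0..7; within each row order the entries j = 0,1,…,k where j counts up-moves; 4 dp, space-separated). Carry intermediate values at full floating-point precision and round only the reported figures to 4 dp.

Δt=0.19971, u=1.08667, d=0.92024, q=0.50569, disc=e^(-rΔt)=0.99562
k=7 terminal: V=max(K-S,0) → 63.4779 47.8474 29.3900 7.5943 0.0000 0.0000 0.0000 0.0000
k=6: j=0 S=93.9127 intr=55.9873 cont=55.3301 V=55.9873[EX]; j=1 S=110.8980 intr=39.0020 cont=38.3448 V=39.0020[EX]; j=2 S=130.9552 intr=18.9448 cont=18.2876 V=18.9448[EX]; j=3 S=154.6400 intr=0.0000 cont=3.7375 V=3.7375[hold]; j=4 S=182.6085 intr=0.0000 cont=0.0000 V=0.0000[hold]; j=5 S=215.6354 intr=0.0000 cont=0.0000 V=0.0000[hold]; j=6 S=254.6356 intr=0.0000 cont=0.0000 V=0.0000[hold]  S*(6)=130.9552
k=5: j=0 S=102.0526 intr=47.8474 cont=47.1902 V=47.8474[EX]; j=1 S=120.5100 intr=29.3900 cont=28.7328 V=29.3900[EX]; j=2 S=142.3057 intr=7.5943 cont=11.2053 V=11.2053[hold]; j=3 S=168.0434 intr=0.0000 cont=1.8394 V=1.8394[hold]; j=4 S=198.4360 intr=0.0000 cont=0.0000 V=0.0000[hold]; j=5 S=234.3255 intr=0.0000 cont=0.0000 V=0.0000[hold]  S*(5)=120.5100
k=4: j=0 S=110.8980 intr=39.0020 cont=38.3448 V=39.0020[EX]; j=1 S=130.9552 intr=18.9448 cont=20.1057 V=20.1057[hold]; j=2 S=154.6400 intr=0.0000 cont=6.4407 V=6.4407[hold]; j=3 S=182.6085 intr=0.0000 cont=0.9052 V=0.9052[hold]; j=4 S=215.6354 intr=0.0000 cont=0.0000 V=0.0000[hold]  S*(4)=110.8980
k=3: j=0 S=120.5100 intr=29.3900 cont=29.3173 V=29.3900[EX]; j=1 S=142.3057 intr=7.5943 cont=13.1376 V=13.1376[hold]; j=2 S=168.0434 intr=0.0000 cont=3.6255 V=3.6255[hold]; j=3 S=198.4360 intr=0.0000 cont=0.4455 V=0.4455[hold]  S*(3)=120.5100
k=2: j=0 S=130.9552 intr=18.9448 cont=21.0785 V=21.0785[hold]; j=1 S=154.6400 intr=0.0000 cont=8.2910 V=8.2910[hold]; j=2 S=182.6085 intr=0.0000 cont=2.0086 V=2.0086[hold]  S*(2)=-
k=1: j=0 S=142.3057 intr=7.5943 cont=14.5479 V=14.5479[hold]; j=1 S=168.0434 intr=0.0000 cont=5.0916 V=5.0916[hold]  S*(1)=-
k=0: j=0 S=154.6400 intr=0.0000 cont=9.7232 V=9.7232[hold]  S*(0)=-

price = 9.7232
boundary = - - - 120.5100 110.8980 120.5100 130.9552
tree:
9.7232
14.5479 5.0916
21.0785 8.2910 2.0086
29.3900 13.1376 3.6255 0.4455
39.0020 20.1057 6.4407 0.9052 0.0000
47.8474 29.3900 11.2053 1.8394 0.0000 0.0000
55.9873 39.0020 18.9448 3.7375 0.0000 0.0000 0.0000
63.4779 47.8474 29.3900 7.5943 0.0000 0.0000 0.0000 0.0000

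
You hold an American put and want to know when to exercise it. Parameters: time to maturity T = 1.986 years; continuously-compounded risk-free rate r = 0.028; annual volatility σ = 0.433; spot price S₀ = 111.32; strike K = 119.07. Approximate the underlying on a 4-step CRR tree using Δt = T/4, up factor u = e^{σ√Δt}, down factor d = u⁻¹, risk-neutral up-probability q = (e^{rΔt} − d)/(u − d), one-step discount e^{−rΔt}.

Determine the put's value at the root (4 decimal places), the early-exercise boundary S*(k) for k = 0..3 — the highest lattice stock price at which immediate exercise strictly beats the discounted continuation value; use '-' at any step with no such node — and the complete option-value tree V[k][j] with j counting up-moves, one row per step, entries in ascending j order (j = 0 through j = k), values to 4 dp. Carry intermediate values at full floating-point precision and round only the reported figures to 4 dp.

price = 28.4875
boundary = - - 60.4733 82.0481
tree:
28.4875
41.6837 13.0477
58.5967 22.0573 2.3059
74.4984 37.0219 4.2273 0.0000
86.2186 58.5967 7.7500 0.0000 0.0000

Δt=0.49650, u=1.35677, d=0.73705, q=0.44690, disc=e^(-rΔt)=0.98619
k=4 terminal: V=max(K-S,0) → 86.2186 58.5967 7.7500 0.0000 0.0000
k=3: j=0 S=44.5716 intr=74.4984 cont=72.8545 V=74.4984[EX]; j=1 S=82.0481 intr=37.0219 cont=35.3781 V=37.0219[EX]; j=2 S=151.0352 intr=0.0000 cont=4.2273 V=4.2273[hold]; j=3 S=278.0275 intr=0.0000 cont=0.0000 V=0.0000[hold]  S*(3)=82.0481
k=2: j=0 S=60.4733 intr=58.5967 cont=56.9529 V=58.5967[EX]; j=1 S=111.3200 intr=7.7500 cont=22.0573 V=22.0573[hold]; j=2 S=204.9193 intr=0.0000 cont=2.3059 V=2.3059[hold]  S*(2)=60.4733
k=1: j=0 S=82.0481 intr=37.0219 cont=41.6837 V=41.6837[hold]; j=1 S=151.0352 intr=0.0000 cont=13.0477 V=13.0477[hold]  S*(1)=-
k=0: j=0 S=111.3200 intr=7.7500 cont=28.4875 V=28.4875[hold]  S*(0)=-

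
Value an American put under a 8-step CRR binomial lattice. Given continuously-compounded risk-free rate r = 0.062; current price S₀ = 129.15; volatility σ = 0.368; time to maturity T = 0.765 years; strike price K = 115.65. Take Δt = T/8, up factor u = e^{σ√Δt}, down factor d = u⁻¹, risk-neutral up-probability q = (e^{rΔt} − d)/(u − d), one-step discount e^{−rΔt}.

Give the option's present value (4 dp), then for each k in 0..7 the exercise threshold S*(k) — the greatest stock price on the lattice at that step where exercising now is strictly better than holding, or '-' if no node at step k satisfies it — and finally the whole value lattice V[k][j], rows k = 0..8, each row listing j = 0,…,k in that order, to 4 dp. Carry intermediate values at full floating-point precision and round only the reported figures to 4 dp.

price = 8.3433
boundary = - - - - 81.9233 73.1115 81.9233 91.7972
tree:
8.3433
12.4101 4.3379
17.9369 6.9794 1.7232
25.0733 10.9475 3.0573 0.3972
33.7267 16.6378 5.3342 0.7953 0.0000
42.5385 24.2982 9.1040 1.5927 0.0000 0.0000
50.4025 33.7267 15.0711 3.1893 0.0000 0.0000 0.0000
57.4206 42.5385 23.8528 6.3865 0.0000 0.0000 0.0000 0.0000
63.6838 50.4025 33.7267 12.7889 0.0000 0.0000 0.0000 0.0000 0.0000

Δt=0.09563, u=1.12053, d=0.89244, q=0.49765, disc=e^(-rΔt)=0.99409
k=8 terminal: V=max(K-S,0) → 63.6838 50.4025 33.7267 12.7889 0.0000 0.0000 0.0000 0.0000 0.0000
k=7: j=0 S=58.2294 intr=57.4206 cont=56.7370 V=57.4206[EX]; j=1 S=73.1115 intr=42.5385 cont=41.8548 V=42.5385[EX]; j=2 S=91.7972 intr=23.8528 cont=23.1692 V=23.8528[EX]; j=3 S=115.2584 intr=0.3916 cont=6.3865 V=6.3865[hold]; j=4 S=144.7159 intr=0.0000 cont=0.0000 V=0.0000[hold]; j=5 S=181.7019 intr=0.0000 cont=0.0000 V=0.0000[hold]; j=6 S=228.1408 intr=0.0000 cont=0.0000 V=0.0000[hold]; j=7 S=286.4484 intr=0.0000 cont=0.0000 V=0.0000[hold]  S*(7)=91.7972
k=6: j=0 S=65.2475 intr=50.4025 cont=49.7188 V=50.4025[EX]; j=1 S=81.9233 intr=33.7267 cont=33.0431 V=33.7267[EX]; j=2 S=102.8611 intr=12.7889 cont=15.0711 V=15.0711[hold]; j=3 S=129.1500 intr=0.0000 cont=3.1893 V=3.1893[hold]; j=4 S=162.1578 intr=0.0000 cont=0.0000 V=0.0000[hold]; j=5 S=203.6016 intr=0.0000 cont=0.0000 V=0.0000[hold]; j=6 S=255.6376 intr=0.0000 cont=0.0000 V=0.0000[hold]  S*(6)=81.9233
k=5: j=0 S=73.1115 intr=42.5385 cont=41.8548 V=42.5385[EX]; j=1 S=91.7972 intr=23.8528 cont=24.2982 V=24.2982[hold]; j=2 S=115.2584 intr=0.3916 cont=9.1040 V=9.1040[hold]; j=3 S=144.7159 intr=0.0000 cont=1.5927 V=1.5927[hold]; j=4 S=181.7019 intr=0.0000 cont=0.0000 V=0.0000[hold]; j=5 S=228.1408 intr=0.0000 cont=0.0000 V=0.0000[hold]  S*(5)=73.1115
k=4: j=0 S=81.9233 intr=33.7267 cont=33.2634 V=33.7267[EX]; j=1 S=102.8611 intr=12.7889 cont=16.6378 V=16.6378[hold]; j=2 S=129.1500 intr=0.0000 cont=5.3342 V=5.3342[hold]; j=3 S=162.1578 intr=0.0000 cont=0.7953 V=0.7953[hold]; j=4 S=203.6016 intr=0.0000 cont=0.0000 V=0.0000[hold]  S*(4)=81.9233
k=3: j=0 S=91.7972 intr=23.8528 cont=25.0733 V=25.0733[hold]; j=1 S=115.2584 intr=0.3916 cont=10.9475 V=10.9475[hold]; j=2 S=144.7159 intr=0.0000 cont=3.0573 V=3.0573[hold]; j=3 S=181.7019 intr=0.0000 cont=0.3972 V=0.3972[hold]  S*(3)=-
k=2: j=0 S=102.8611 intr=12.7889 cont=17.9369 V=17.9369[hold]; j=1 S=129.1500 intr=0.0000 cont=6.9794 V=6.9794[hold]; j=2 S=162.1578 intr=0.0000 cont=1.7232 V=1.7232[hold]  S*(2)=-
k=1: j=0 S=115.2584 intr=0.3916 cont=12.4101 V=12.4101[hold]; j=1 S=144.7159 intr=0.0000 cont=4.3379 V=4.3379[hold]  S*(1)=-
k=0: j=0 S=129.1500 intr=0.0000 cont=8.3433 V=8.3433[hold]  S*(0)=-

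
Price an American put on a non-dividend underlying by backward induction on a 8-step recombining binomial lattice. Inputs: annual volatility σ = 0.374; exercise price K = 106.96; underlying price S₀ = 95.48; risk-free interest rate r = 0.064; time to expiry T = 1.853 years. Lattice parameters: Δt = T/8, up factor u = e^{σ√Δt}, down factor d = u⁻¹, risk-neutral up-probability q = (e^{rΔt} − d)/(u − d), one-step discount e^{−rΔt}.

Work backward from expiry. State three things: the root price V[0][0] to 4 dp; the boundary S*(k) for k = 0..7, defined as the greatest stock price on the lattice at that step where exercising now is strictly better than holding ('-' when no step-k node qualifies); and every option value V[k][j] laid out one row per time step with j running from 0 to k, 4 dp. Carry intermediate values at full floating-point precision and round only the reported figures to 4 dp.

Δt=0.23162, u=1.19721, d=0.83527, q=0.49638, disc=e^(-rΔt)=0.98529
k=8 terminal: V=max(K-S,0) → 84.3375 74.5348 60.4843 40.3454 11.4800 0.0000 0.0000 0.0000 0.0000
k=7: j=0 S=27.0839 intr=79.8761 cont=78.3022 V=79.8761[EX]; j=1 S=38.8199 intr=68.1401 cont=66.5662 V=68.1401[EX]; j=2 S=55.6414 intr=51.3186 cont=49.7447 V=51.3186[EX]; j=3 S=79.7519 intr=27.2081 cont=25.6342 V=27.2081[EX]; j=4 S=114.3099 intr=0.0000 cont=5.6964 V=5.6964[hold]; j=5 S=163.8427 intr=0.0000 cont=0.0000 V=0.0000[hold]; j=6 S=234.8389 intr=0.0000 cont=0.0000 V=0.0000[hold]; j=7 S=336.5992 intr=0.0000 cont=0.0000 V=0.0000[hold]  S*(7)=79.7519
k=6: j=0 S=32.4252 intr=74.5348 cont=72.9609 V=74.5348[EX]; j=1 S=46.4757 intr=60.4843 cont=58.9104 V=60.4843[EX]; j=2 S=66.6146 intr=40.3454 cont=38.7715 V=40.3454[EX]; j=3 S=95.4800 intr=11.4800 cont=16.2868 V=16.2868[hold]; j=4 S=136.8534 intr=0.0000 cont=2.8266 V=2.8266[hold]; j=5 S=196.1546 intr=0.0000 cont=0.0000 V=0.0000[hold]; j=6 S=281.1523 intr=0.0000 cont=0.0000 V=0.0000[hold]  S*(6)=66.6146
k=5: j=0 S=38.8199 intr=68.1401 cont=66.5662 V=68.1401[EX]; j=1 S=55.6414 intr=51.3186 cont=49.7447 V=51.3186[EX]; j=2 S=79.7519 intr=27.2081 cont=27.9852 V=27.9852[hold]; j=3 S=114.3099 intr=0.0000 cont=9.4640 V=9.4640[hold]; j=4 S=163.8427 intr=0.0000 cont=1.4026 V=1.4026[hold]; j=5 S=234.8389 intr=0.0000 cont=0.0000 V=0.0000[hold]  S*(5)=55.6414
k=4: j=0 S=46.4757 intr=60.4843 cont=58.9104 V=60.4843[EX]; j=1 S=66.6146 intr=40.3454 cont=39.1516 V=40.3454[EX]; j=2 S=95.4800 intr=11.4800 cont=18.5151 V=18.5151[hold]; j=3 S=136.8534 intr=0.0000 cont=5.3821 V=5.3821[hold]; j=4 S=196.1546 intr=0.0000 cont=0.6960 V=0.6960[hold]  S*(4)=66.6146
k=3: j=0 S=55.6414 intr=51.3186 cont=49.7447 V=51.3186[EX]; j=1 S=79.7519 intr=27.2081 cont=29.0750 V=29.0750[hold]; j=2 S=114.3099 intr=0.0000 cont=11.8195 V=11.8195[hold]; j=3 S=163.8427 intr=0.0000 cont=3.0110 V=3.0110[hold]  S*(3)=55.6414
k=2: j=0 S=66.6146 intr=40.3454 cont=39.6846 V=40.3454[EX]; j=1 S=95.4800 intr=11.4800 cont=20.2079 V=20.2079[hold]; j=2 S=136.8534 intr=0.0000 cont=7.3375 V=7.3375[hold]  S*(2)=66.6146
k=1: j=0 S=79.7519 intr=27.2081 cont=29.9029 V=29.9029[hold]; j=1 S=114.3099 intr=0.0000 cont=13.6159 V=13.6159[hold]  S*(1)=-
k=0: j=0 S=95.4800 intr=11.4800 cont=21.4972 V=21.4972[hold]  S*(0)=-

price = 21.4972
boundary = - - 66.6146 55.6414 66.6146 55.6414 66.6146 79.7519
tree:
21.4972
29.9029 13.6159
40.3454 20.2079 7.3375
51.3186 29.0750 11.8195 3.0110
60.4843 40.3454 18.5151 5.3821 0.6960
68.1401 51.3186 27.9852 9.4640 1.4026 0.0000
74.5348 60.4843 40.3454 16.2868 2.8266 0.0000 0.0000
79.8761 68.1401 51.3186 27.2081 5.6964 0.0000 0.0000 0.0000
84.3375 74.5348 60.4843 40.3454 11.4800 0.0000 0.0000 0.0000 0.0000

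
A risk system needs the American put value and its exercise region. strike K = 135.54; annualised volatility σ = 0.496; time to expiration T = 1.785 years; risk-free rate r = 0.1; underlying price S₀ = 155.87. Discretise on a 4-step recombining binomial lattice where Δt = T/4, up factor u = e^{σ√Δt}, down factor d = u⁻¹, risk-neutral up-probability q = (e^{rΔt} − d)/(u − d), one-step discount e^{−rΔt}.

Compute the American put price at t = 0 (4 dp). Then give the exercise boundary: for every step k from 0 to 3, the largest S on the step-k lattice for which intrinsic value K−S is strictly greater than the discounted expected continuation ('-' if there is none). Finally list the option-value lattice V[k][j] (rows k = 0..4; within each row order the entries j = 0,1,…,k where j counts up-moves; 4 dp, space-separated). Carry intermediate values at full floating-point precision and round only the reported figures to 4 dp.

price = 19.4659
boundary = - - 80.3464 57.6857
tree:
19.4659
33.3599 6.5737
55.1936 13.3609 0.0000
77.8543 27.1558 0.0000 0.0000
94.1238 55.1936 0.0000 0.0000 0.0000

params: Δt=0.44625 u=1.39283 d=0.71796 q=0.48554 e^(-rΔt)=0.95636
t_4 payoffs: 94.1238 55.1936 0.0000 0.0000 0.0000
t_3: node(3,0) S=57.6857 payoff=77.8543 vs cont=71.9388 → 77.8543 [stop]  node(3,1) S=111.9088 payoff=23.6312 vs cont=27.1558 → 27.1558 [wait]  node(3,2) S=217.1004 payoff=0.0000 vs cont=0.0000 → 0.0000 [wait]  node(3,3) S=421.1695 payoff=0.0000 vs cont=0.0000 → 0.0000 [wait]  ⇒ S*(3)=57.6857
t_2: node(2,0) S=80.3464 payoff=55.1936 vs cont=50.9148 → 55.1936 [stop]  node(2,1) S=155.8700 payoff=0.0000 vs cont=13.3609 → 13.3609 [wait]  node(2,2) S=302.3840 payoff=0.0000 vs cont=0.0000 → 0.0000 [wait]  ⇒ S*(2)=80.3464
t_1: node(1,0) S=111.9088 payoff=23.6312 vs cont=33.3599 → 33.3599 [wait]  node(1,1) S=217.1004 payoff=0.0000 vs cont=6.5737 → 6.5737 [wait]  ⇒ S*(1)=-
t_0: node(0,0) S=155.8700 payoff=0.0000 vs cont=19.4659 → 19.4659 [wait]  ⇒ S*(0)=-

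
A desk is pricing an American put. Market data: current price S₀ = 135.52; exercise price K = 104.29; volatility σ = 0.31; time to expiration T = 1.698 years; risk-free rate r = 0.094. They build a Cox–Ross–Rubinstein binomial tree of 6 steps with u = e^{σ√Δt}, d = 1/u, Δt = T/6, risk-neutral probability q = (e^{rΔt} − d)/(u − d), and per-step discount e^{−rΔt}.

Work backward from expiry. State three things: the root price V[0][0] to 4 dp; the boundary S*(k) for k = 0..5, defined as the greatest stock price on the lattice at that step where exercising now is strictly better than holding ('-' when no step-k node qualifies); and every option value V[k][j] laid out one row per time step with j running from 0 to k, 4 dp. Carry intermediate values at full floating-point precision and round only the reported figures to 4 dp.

price = 4.0016
boundary = - - - 82.6306 70.0681 82.6306
tree:
4.0016
7.2359 1.4487
12.7399 2.9128 0.2750
21.6594 5.7846 0.6142 0.0000
34.2219 11.3088 1.3719 0.0000 0.0000
44.8746 21.6594 3.0643 0.0000 0.0000 0.0000
53.9076 34.2219 6.8445 0.0000 0.0000 0.0000 0.0000

params: Δt=0.28300 u=1.17929 d=0.84797 q=0.54023 e^(-rΔt)=0.97375
t_6 payoffs: 53.9076 34.2219 6.8445 0.0000 0.0000 0.0000 0.0000
t_5: node(5,0) S=59.4154 payoff=44.8746 vs cont=42.1368 → 44.8746 [stop]  node(5,1) S=82.6306 payoff=21.6594 vs cont=18.9216 → 21.6594 [stop]  node(5,2) S=114.9166 payoff=0.0000 vs cont=3.0643 → 3.0643 [wait]  node(5,3) S=159.8175 payoff=0.0000 vs cont=0.0000 → 0.0000 [wait]  node(5,4) S=222.2623 payoff=0.0000 vs cont=0.0000 → 0.0000 [wait]  node(5,5) S=309.1060 payoff=0.0000 vs cont=0.0000 → 0.0000 [wait]  ⇒ S*(5)=82.6306
t_4: node(4,0) S=70.0681 payoff=34.2219 vs cont=31.4842 → 34.2219 [stop]  node(4,1) S=97.4455 payoff=6.8445 vs cont=11.3088 → 11.3088 [wait]  node(4,2) S=135.5200 payoff=0.0000 vs cont=1.3719 → 1.3719 [wait]  node(4,3) S=188.4712 payoff=0.0000 vs cont=0.0000 → 0.0000 [wait]  node(4,4) S=262.1118 payoff=0.0000 vs cont=0.0000 → 0.0000 [wait]  ⇒ S*(4)=70.0681
t_3: node(3,0) S=82.6306 payoff=21.6594 vs cont=21.2701 → 21.6594 [stop]  node(3,1) S=114.9166 payoff=0.0000 vs cont=5.7846 → 5.7846 [wait]  node(3,2) S=159.8175 payoff=0.0000 vs cont=0.6142 → 0.6142 [wait]  node(3,3) S=222.2623 payoff=0.0000 vs cont=0.0000 → 0.0000 [wait]  ⇒ S*(3)=82.6306
t_2: node(2,0) S=97.4455 payoff=6.8445 vs cont=12.7399 → 12.7399 [wait]  node(2,1) S=135.5200 payoff=0.0000 vs cont=2.9128 → 2.9128 [wait]  node(2,2) S=188.4712 payoff=0.0000 vs cont=0.2750 → 0.2750 [wait]  ⇒ S*(2)=-
t_1: node(1,0) S=114.9166 payoff=0.0000 vs cont=7.2359 → 7.2359 [wait]  node(1,1) S=159.8175 payoff=0.0000 vs cont=1.4487 → 1.4487 [wait]  ⇒ S*(1)=-
t_0: node(0,0) S=135.5200 payoff=0.0000 vs cont=4.0016 → 4.0016 [wait]  ⇒ S*(0)=-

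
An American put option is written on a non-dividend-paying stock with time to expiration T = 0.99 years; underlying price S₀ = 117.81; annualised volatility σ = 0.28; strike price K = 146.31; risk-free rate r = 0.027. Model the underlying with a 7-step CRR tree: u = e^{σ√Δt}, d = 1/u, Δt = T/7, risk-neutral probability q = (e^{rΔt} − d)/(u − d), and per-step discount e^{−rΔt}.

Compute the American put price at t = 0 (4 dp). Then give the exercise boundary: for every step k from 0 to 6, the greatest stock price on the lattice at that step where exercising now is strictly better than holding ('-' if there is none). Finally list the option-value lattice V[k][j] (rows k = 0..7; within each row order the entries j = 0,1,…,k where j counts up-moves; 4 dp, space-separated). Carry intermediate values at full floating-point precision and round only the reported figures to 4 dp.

Δt=0.14143, u=1.11104, d=0.90005, q=0.49183, disc=e^(-rΔt)=0.99619
k=7 terminal: V=max(K-S,0) → 89.9378 76.7232 60.4108 40.2745 15.4180 0.0000 0.0000 0.0000
k=6: j=0 S=62.6320 intr=83.6780 cont=83.1204 V=83.6780[EX]; j=1 S=77.3140 intr=68.9960 cont=68.4384 V=68.9960[EX]; j=2 S=95.4377 intr=50.8723 cont=50.3146 V=50.8723[EX]; j=3 S=117.8100 intr=28.5000 cont=27.9424 V=28.5000[EX]; j=4 S=145.4267 intr=0.8833 cont=7.8051 V=7.8051[hold]; j=5 S=179.5173 intr=0.0000 cont=0.0000 V=0.0000[hold]; j=6 S=221.5993 intr=0.0000 cont=0.0000 V=0.0000[hold]  S*(6)=117.8100
k=5: j=0 S=69.5868 intr=76.7232 cont=76.1655 V=76.7232[EX]; j=1 S=85.8992 intr=60.4108 cont=59.8532 V=60.4108[EX]; j=2 S=106.0355 intr=40.2745 cont=39.7169 V=40.2745[EX]; j=3 S=130.8920 intr=15.4180 cont=18.2517 V=18.2517[hold]; j=4 S=161.5754 intr=0.0000 cont=3.9512 V=3.9512[hold]; j=5 S=199.4515 intr=0.0000 cont=0.0000 V=0.0000[hold]  S*(5)=106.0355
k=4: j=0 S=77.3140 intr=68.9960 cont=68.4384 V=68.9960[EX]; j=1 S=95.4377 intr=50.8723 cont=50.3146 V=50.8723[EX]; j=2 S=117.8100 intr=28.5000 cont=29.3308 V=29.3308[hold]; j=3 S=145.4267 intr=0.8833 cont=11.1755 V=11.1755[hold]; j=4 S=179.5173 intr=0.0000 cont=2.0002 V=2.0002[hold]  S*(4)=95.4377
k=3: j=0 S=85.8992 intr=60.4108 cont=59.8532 V=60.4108[EX]; j=1 S=106.0355 intr=40.2745 cont=40.1240 V=40.2745[EX]; j=2 S=130.8920 intr=15.4180 cont=20.3237 V=20.3237[hold]; j=3 S=161.5754 intr=0.0000 cont=6.6374 V=6.6374[hold]  S*(3)=106.0355
k=2: j=0 S=95.4377 intr=50.8723 cont=50.3146 V=50.8723[EX]; j=1 S=117.8100 intr=28.5000 cont=30.3460 V=30.3460[hold]; j=2 S=145.4267 intr=0.8833 cont=13.5405 V=13.5405[hold]  S*(2)=95.4377
k=1: j=0 S=106.0355 intr=40.2745 cont=40.6213 V=40.6213[hold]; j=1 S=130.8920 intr=15.4180 cont=21.9963 V=21.9963[hold]  S*(1)=-
k=0: j=0 S=117.8100 intr=28.5000 cont=31.3411 V=31.3411[hold]  S*(0)=-

price = 31.3411
boundary = - - 95.4377 106.0355 95.4377 106.0355 117.8100
tree:
31.3411
40.6213 21.9963
50.8723 30.3460 13.5405
60.4108 40.2745 20.3237 6.6374
68.9960 50.8723 29.3308 11.1755 2.0002
76.7232 60.4108 40.2745 18.2517 3.9512 0.0000
83.6780 68.9960 50.8723 28.5000 7.8051 0.0000 0.0000
89.9378 76.7232 60.4108 40.2745 15.4180 0.0000 0.0000 0.0000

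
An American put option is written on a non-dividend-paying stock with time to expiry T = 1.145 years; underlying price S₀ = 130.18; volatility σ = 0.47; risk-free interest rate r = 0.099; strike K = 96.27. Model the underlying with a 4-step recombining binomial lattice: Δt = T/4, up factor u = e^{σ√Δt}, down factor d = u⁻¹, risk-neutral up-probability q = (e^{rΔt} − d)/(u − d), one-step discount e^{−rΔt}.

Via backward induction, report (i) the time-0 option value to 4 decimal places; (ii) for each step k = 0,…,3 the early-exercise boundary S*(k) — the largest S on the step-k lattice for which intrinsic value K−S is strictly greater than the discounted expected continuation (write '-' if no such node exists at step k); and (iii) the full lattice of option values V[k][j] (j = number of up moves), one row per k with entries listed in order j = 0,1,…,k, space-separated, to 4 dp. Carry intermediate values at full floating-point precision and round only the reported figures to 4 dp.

price = 7.1767
boundary = - - - 61.2237
tree:
7.1767
12.5537 2.0872
21.3805 4.2436 0.0000
35.0463 8.6280 0.0000 0.0000
48.6585 17.5422 0.0000 0.0000 0.0000

Δt=0.28625, u=1.28590, d=0.77766, q=0.49402, disc=e^(-rΔt)=0.97206
k=4 terminal: V=max(K-S,0) → 48.6585 17.5422 0.0000 0.0000 0.0000
k=3: j=0 S=61.2237 intr=35.0463 cont=32.3564 V=35.0463[EX]; j=1 S=101.2363 intr=0.0000 cont=8.6280 V=8.6280[hold]; j=2 S=167.3988 intr=0.0000 cont=0.0000 V=0.0000[hold]; j=3 S=276.8016 intr=0.0000 cont=0.0000 V=0.0000[hold]  S*(3)=61.2237
k=2: j=0 S=78.7278 intr=17.5422 cont=21.3805 V=21.3805[hold]; j=1 S=130.1800 intr=0.0000 cont=4.2436 V=4.2436[hold]; j=2 S=215.2586 intr=0.0000 cont=0.0000 V=0.0000[hold]  S*(2)=-
k=1: j=0 S=101.2363 intr=0.0000 cont=12.5537 V=12.5537[hold]; j=1 S=167.3988 intr=0.0000 cont=2.0872 V=2.0872[hold]  S*(1)=-
k=0: j=0 S=130.1800 intr=0.0000 cont=7.1767 V=7.1767[hold]  S*(0)=-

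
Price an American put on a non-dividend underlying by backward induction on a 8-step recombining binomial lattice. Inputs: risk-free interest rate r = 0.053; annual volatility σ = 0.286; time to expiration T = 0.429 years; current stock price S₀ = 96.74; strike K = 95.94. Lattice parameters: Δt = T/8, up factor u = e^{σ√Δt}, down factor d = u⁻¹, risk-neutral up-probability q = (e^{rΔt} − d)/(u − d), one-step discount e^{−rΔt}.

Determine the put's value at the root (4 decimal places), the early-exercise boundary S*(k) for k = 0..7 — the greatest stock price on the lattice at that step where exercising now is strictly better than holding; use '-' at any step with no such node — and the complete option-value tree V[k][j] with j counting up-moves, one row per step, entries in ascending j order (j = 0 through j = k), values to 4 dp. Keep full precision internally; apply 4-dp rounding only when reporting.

price = 5.8078
boundary = - - - 79.3080 74.2257 79.3080 84.7384 79.3080
tree:
5.8078
8.5410 3.1605
12.1518 5.0488 1.3268
16.6320 7.8274 2.3527 0.3285
21.7143 11.6871 4.0871 0.6653 0.0000
26.4710 16.6320 6.9045 1.3477 0.0000 0.0000
30.9228 21.7143 11.2016 2.7300 0.0000 0.0000 0.0000
35.0894 26.4710 16.6320 5.5300 0.0000 0.0000 0.0000 0.0000
38.9889 30.9228 21.7143 11.2016 0.0000 0.0000 0.0000 0.0000 0.0000

Δt=0.05362, u=1.06847, d=0.93592, q=0.50492, disc=e^(-rΔt)=0.99716
k=8 terminal: V=max(K-S,0) → 38.9889 30.9228 21.7143 11.2016 0.0000 0.0000 0.0000 0.0000 0.0000
k=7: j=0 S=60.8506 intr=35.0894 cont=34.8171 V=35.0894[EX]; j=1 S=69.4690 intr=26.4710 cont=26.1987 V=26.4710[EX]; j=2 S=79.3080 intr=16.6320 cont=16.3597 V=16.6320[EX]; j=3 S=90.5405 intr=5.3995 cont=5.5300 V=5.5300[hold]; j=4 S=103.3639 intr=0.0000 cont=0.0000 V=0.0000[hold]; j=5 S=118.0035 intr=0.0000 cont=0.0000 V=0.0000[hold]; j=6 S=134.7166 intr=0.0000 cont=0.0000 V=0.0000[hold]; j=7 S=153.7967 intr=0.0000 cont=0.0000 V=0.0000[hold]  S*(7)=79.3080
k=6: j=0 S=65.0172 intr=30.9228 cont=30.6505 V=30.9228[EX]; j=1 S=74.2257 intr=21.7143 cont=21.4420 V=21.7143[EX]; j=2 S=84.7384 intr=11.2016 cont=10.9951 V=11.2016[EX]; j=3 S=96.7400 intr=0.0000 cont=2.7300 V=2.7300[hold]; j=4 S=110.4414 intr=0.0000 cont=0.0000 V=0.0000[hold]; j=5 S=126.0834 intr=0.0000 cont=0.0000 V=0.0000[hold]; j=6 S=143.9408 intr=0.0000 cont=0.0000 V=0.0000[hold]  S*(6)=84.7384
k=5: j=0 S=69.4690 intr=26.4710 cont=26.1987 V=26.4710[EX]; j=1 S=79.3080 intr=16.6320 cont=16.3597 V=16.6320[EX]; j=2 S=90.5405 intr=5.3995 cont=6.9045 V=6.9045[hold]; j=3 S=103.3639 intr=0.0000 cont=1.3477 V=1.3477[hold]; j=4 S=118.0035 intr=0.0000 cont=0.0000 V=0.0000[hold]; j=5 S=134.7166 intr=0.0000 cont=0.0000 V=0.0000[hold]  S*(5)=79.3080
k=4: j=0 S=74.2257 intr=21.7143 cont=21.4420 V=21.7143[EX]; j=1 S=84.7384 intr=11.2016 cont=11.6871 V=11.6871[hold]; j=2 S=96.7400 intr=0.0000 cont=4.0871 V=4.0871[hold]; j=3 S=110.4414 intr=0.0000 cont=0.6653 V=0.6653[hold]; j=4 S=126.0834 intr=0.0000 cont=0.0000 V=0.0000[hold]  S*(4)=74.2257
k=3: j=0 S=79.3080 intr=16.6320 cont=16.6041 V=16.6320[EX]; j=1 S=90.5405 intr=5.3995 cont=7.8274 V=7.8274[hold]; j=2 S=103.3639 intr=0.0000 cont=2.3527 V=2.3527[hold]; j=3 S=118.0035 intr=0.0000 cont=0.3285 V=0.3285[hold]  S*(3)=79.3080
k=2: j=0 S=84.7384 intr=11.2016 cont=12.1518 V=12.1518[hold]; j=1 S=96.7400 intr=0.0000 cont=5.0488 V=5.0488[hold]; j=2 S=110.4414 intr=0.0000 cont=1.3268 V=1.3268[hold]  S*(2)=-
k=1: j=0 S=90.5405 intr=5.3995 cont=8.5410 V=8.5410[hold]; j=1 S=103.3639 intr=0.0000 cont=3.1605 V=3.1605[hold]  S*(1)=-
k=0: j=0 S=96.7400 intr=0.0000 cont=5.8078 V=5.8078[hold]  S*(0)=-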